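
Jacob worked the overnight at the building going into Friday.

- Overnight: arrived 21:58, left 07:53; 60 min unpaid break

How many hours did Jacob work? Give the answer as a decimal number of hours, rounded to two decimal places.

8.92 hours

Overnight: 21:58 → midnight = 2 h 2 min; midnight → 07:53 = 7 h 53 min; span 9 h 55 min; less 60 min break → 8 h 55 min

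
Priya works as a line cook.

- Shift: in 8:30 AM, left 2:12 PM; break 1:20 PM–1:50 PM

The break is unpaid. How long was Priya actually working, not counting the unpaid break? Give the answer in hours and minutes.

Shift: 8:30 AM–2:12 PM = 5 h 42 min; less 30 min break → 5 h 12 min

5 h 12 min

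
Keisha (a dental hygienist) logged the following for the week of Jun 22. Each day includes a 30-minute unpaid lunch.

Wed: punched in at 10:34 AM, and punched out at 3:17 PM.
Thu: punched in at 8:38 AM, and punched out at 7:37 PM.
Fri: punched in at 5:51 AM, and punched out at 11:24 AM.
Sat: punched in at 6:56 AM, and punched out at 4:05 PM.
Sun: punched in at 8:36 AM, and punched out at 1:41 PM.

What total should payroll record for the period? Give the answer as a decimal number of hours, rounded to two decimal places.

32.98 hours

Wed: 10:34 AM–3:17 PM = 4 h 43 min; less 30 min break → 4 h 13 min
Thu: 8:38 AM–7:37 PM = 10 h 59 min; less 30 min break → 10 h 29 min
Fri: 5:51 AM–11:24 AM = 5 h 33 min; less 30 min break → 5 h 3 min
Sat: 6:56 AM–4:05 PM = 9 h 9 min; less 30 min break → 8 h 39 min
Sun: 8:36 AM–1:41 PM = 5 h 5 min; less 30 min break → 4 h 35 min
Total: 4 h 13 min + 10 h 29 min + 5 h 3 min + 8 h 39 min + 4 h 35 min = 32 h 59 min.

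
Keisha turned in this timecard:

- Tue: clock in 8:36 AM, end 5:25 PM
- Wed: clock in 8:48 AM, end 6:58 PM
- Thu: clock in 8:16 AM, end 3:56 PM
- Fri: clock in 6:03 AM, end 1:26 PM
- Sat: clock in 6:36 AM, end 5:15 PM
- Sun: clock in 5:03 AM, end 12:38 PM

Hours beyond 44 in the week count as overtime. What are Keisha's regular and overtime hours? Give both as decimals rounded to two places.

Tue: 8:36 AM–5:25 PM = 8 h 49 min
Wed: 8:48 AM–6:58 PM = 10 h 10 min
Thu: 8:16 AM–3:56 PM = 7 h 40 min
Fri: 6:03 AM–1:26 PM = 7 h 23 min
Sat: 6:36 AM–5:15 PM = 10 h 39 min
Sun: 5:03 AM–12:38 PM = 7 h 35 min
Total worked: 52 h 16 min = 52.27 h.
Threshold 44 h → overtime 8 h 16 min, regular 44 h 0 min.

Regular 44.00 hours, overtime 8.27 hours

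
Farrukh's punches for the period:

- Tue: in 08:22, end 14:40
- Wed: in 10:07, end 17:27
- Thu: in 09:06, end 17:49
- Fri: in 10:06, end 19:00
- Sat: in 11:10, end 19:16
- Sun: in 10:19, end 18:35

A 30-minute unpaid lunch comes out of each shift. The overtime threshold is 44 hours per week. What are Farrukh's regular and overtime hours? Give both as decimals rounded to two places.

Tue: 08:22–14:40 = 6 h 18 min; less 30 min break → 5 h 48 min
Wed: 10:07–17:27 = 7 h 20 min; less 30 min break → 6 h 50 min
Thu: 09:06–17:49 = 8 h 43 min; less 30 min break → 8 h 13 min
Fri: 10:06–19:00 = 8 h 54 min; less 30 min break → 8 h 24 min
Sat: 11:10–19:16 = 8 h 6 min; less 30 min break → 7 h 36 min
Sun: 10:19–18:35 = 8 h 16 min; less 30 min break → 7 h 46 min
Total worked: 44 h 37 min = 44.62 h.
Threshold 44 h → overtime 0 h 37 min, regular 44 h 0 min.

Regular 44.00 hours, overtime 0.62 hours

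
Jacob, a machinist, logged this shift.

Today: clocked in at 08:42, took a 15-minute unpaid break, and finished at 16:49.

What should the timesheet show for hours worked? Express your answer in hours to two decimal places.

7.87 hours

Today: 08:42–16:49 = 8 h 7 min; less 15 min break → 7 h 52 min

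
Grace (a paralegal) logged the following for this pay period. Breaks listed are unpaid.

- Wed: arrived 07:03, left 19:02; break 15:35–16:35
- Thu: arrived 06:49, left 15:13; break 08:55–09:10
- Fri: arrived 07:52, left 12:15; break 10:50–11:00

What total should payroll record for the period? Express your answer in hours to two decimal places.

23.35 hours

Wed: 07:03–19:02 = 11 h 59 min; less 60 min break → 10 h 59 min
Thu: 06:49–15:13 = 8 h 24 min; less 15 min break → 8 h 9 min
Fri: 07:52–12:15 = 4 h 23 min; less 10 min break → 4 h 13 min
Total: 10 h 59 min + 8 h 9 min + 4 h 13 min = 23 h 21 min.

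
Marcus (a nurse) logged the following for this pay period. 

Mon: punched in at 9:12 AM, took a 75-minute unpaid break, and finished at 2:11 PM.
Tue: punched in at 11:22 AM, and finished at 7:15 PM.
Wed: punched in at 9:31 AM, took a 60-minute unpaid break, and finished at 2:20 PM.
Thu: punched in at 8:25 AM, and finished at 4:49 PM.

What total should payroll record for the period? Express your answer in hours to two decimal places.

Mon: 9:12 AM–2:11 PM = 4 h 59 min; less 75 min break → 3 h 44 min
Tue: 11:22 AM–7:15 PM = 7 h 53 min
Wed: 9:31 AM–2:20 PM = 4 h 49 min; less 60 min break → 3 h 49 min
Thu: 8:25 AM–4:49 PM = 8 h 24 min
Total: 3 h 44 min + 7 h 53 min + 3 h 49 min + 8 h 24 min = 23 h 50 min.

23.83 hours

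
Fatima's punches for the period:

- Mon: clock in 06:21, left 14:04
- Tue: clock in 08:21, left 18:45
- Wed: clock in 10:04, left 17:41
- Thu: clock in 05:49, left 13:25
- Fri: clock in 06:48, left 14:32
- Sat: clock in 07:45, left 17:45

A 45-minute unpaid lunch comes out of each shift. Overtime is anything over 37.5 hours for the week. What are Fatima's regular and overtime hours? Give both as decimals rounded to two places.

Regular 37.50 hours, overtime 9.07 hours

Mon: 06:21–14:04 = 7 h 43 min; less 45 min break → 6 h 58 min
Tue: 08:21–18:45 = 10 h 24 min; less 45 min break → 9 h 39 min
Wed: 10:04–17:41 = 7 h 37 min; less 45 min break → 6 h 52 min
Thu: 05:49–13:25 = 7 h 36 min; less 45 min break → 6 h 51 min
Fri: 06:48–14:32 = 7 h 44 min; less 45 min break → 6 h 59 min
Sat: 07:45–17:45 = 10 h 0 min; less 45 min break → 9 h 15 min
Total worked: 46 h 34 min = 46.57 h.
Threshold 37.5 h → overtime 9 h 4 min, regular 37 h 30 min.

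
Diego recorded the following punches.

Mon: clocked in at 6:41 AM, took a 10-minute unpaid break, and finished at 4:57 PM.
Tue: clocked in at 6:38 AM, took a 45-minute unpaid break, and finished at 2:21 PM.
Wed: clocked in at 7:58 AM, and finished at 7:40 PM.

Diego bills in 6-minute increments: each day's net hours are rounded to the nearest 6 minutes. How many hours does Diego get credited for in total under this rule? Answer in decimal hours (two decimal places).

Mon: 6:41 AM–4:57 PM = 10 h 16 min − 10 min = 10 h 6 min → rounds to 10 h 6 min
Tue: 6:38 AM–2:21 PM = 7 h 43 min − 45 min = 6 h 58 min → rounds to 7 h 0 min
Wed: 7:58 AM–7:40 PM = 11 h 42 min → rounds to 11 h 42 min
Total credited: 28 h 48 min.

28.80 hours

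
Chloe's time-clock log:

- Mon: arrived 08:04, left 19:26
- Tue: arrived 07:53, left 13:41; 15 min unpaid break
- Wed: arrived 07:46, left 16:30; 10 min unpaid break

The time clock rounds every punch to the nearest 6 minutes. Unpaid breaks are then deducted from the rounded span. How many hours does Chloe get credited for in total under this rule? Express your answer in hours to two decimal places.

25.38 hours

Mon: in 08:04→08:06, out 19:26→19:24; 11 h 18 min
Tue: in 07:53→07:54, out 13:41→13:42; 5 h 48 min − 15 min = 5 h 33 min
Wed: in 07:46→07:48, out 16:30→16:30; 8 h 42 min − 10 min = 8 h 32 min
Total credited: 25 h 23 min.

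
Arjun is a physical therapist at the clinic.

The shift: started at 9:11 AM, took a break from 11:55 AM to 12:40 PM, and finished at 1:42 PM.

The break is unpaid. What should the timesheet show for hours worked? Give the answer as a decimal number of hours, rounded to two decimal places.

3.77 hours

The shift: 9:11 AM–1:42 PM = 4 h 31 min; less 45 min break → 3 h 46 min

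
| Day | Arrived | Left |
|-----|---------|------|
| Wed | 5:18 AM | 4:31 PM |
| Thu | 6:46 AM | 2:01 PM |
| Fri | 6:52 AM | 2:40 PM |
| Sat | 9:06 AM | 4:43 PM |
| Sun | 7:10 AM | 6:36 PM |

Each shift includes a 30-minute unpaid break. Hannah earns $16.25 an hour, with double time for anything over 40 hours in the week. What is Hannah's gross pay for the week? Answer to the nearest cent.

$741.54

Wed: 5:18 AM–4:31 PM = 11 h 13 min; less 30 min break → 10 h 43 min
Thu: 6:46 AM–2:01 PM = 7 h 15 min; less 30 min break → 6 h 45 min
Fri: 6:52 AM–2:40 PM = 7 h 48 min; less 30 min break → 7 h 18 min
Sat: 9:06 AM–4:43 PM = 7 h 37 min; less 30 min break → 7 h 7 min
Sun: 7:10 AM–6:36 PM = 11 h 26 min; less 30 min break → 10 h 56 min
Total worked: 42 h 49 min = 2569 min.
Regular 40 h 0 min = 2400 min at $16.25/h; overtime 2 h 49 min = 169 min at $32.50/h.
Pay = (2400 × $16.25 + 169 × $32.50) ÷ 60 = $741.54.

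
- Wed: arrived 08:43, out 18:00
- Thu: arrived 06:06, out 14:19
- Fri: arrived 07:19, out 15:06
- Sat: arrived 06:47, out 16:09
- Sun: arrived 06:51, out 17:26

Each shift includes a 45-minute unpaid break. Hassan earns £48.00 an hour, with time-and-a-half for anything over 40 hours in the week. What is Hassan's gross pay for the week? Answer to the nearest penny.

£2026.80

Wed: 08:43–18:00 = 9 h 17 min; less 45 min break → 8 h 32 min
Thu: 06:06–14:19 = 8 h 13 min; less 45 min break → 7 h 28 min
Fri: 07:19–15:06 = 7 h 47 min; less 45 min break → 7 h 2 min
Sat: 06:47–16:09 = 9 h 22 min; less 45 min break → 8 h 37 min
Sun: 06:51–17:26 = 10 h 35 min; less 45 min break → 9 h 50 min
Total worked: 41 h 29 min = 2489 min.
Regular 40 h 0 min = 2400 min at £48.00/h; overtime 1 h 29 min = 89 min at £72.00/h.
Pay = (2400 × £48.00 + 89 × £72.00) ÷ 60 = £2026.80.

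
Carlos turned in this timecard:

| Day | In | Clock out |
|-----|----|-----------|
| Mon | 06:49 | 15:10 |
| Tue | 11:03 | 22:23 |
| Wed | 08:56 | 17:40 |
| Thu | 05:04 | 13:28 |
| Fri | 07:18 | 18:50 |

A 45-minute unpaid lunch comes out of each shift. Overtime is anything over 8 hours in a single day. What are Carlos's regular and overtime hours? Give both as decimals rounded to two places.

Mon: 06:49–15:10 = 8 h 21 min; less 45 min break → 7 h 36 min
Tue: 11:03–22:23 = 11 h 20 min; less 45 min break → 10 h 35 min
Wed: 08:56–17:40 = 8 h 44 min; less 45 min break → 7 h 59 min
Thu: 05:04–13:28 = 8 h 24 min; less 45 min break → 7 h 39 min
Fri: 07:18–18:50 = 11 h 32 min; less 45 min break → 10 h 47 min
Mon reg 7 h 36 min / OT 0 h 0 min; Tue reg 8 h 0 min / OT 2 h 35 min; Wed reg 7 h 59 min / OT 0 h 0 min; Thu reg 7 h 39 min / OT 0 h 0 min; Fri reg 8 h 0 min / OT 2 h 47 min.
Totals: regular 39 h 14 min, overtime 5 h 22 min.

Regular 39.23 hours, overtime 5.37 hours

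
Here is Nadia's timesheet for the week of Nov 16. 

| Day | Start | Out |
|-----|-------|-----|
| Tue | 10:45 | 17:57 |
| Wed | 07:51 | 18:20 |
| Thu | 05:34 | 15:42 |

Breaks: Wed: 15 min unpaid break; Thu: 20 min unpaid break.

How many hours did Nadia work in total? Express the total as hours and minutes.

Tue: 10:45–17:57 = 7 h 12 min
Wed: 07:51–18:20 = 10 h 29 min; less 15 min break → 10 h 14 min
Thu: 05:34–15:42 = 10 h 8 min; less 20 min break → 9 h 48 min
Total: 7 h 12 min + 10 h 14 min + 9 h 48 min = 27 h 14 min.

27 h 14 min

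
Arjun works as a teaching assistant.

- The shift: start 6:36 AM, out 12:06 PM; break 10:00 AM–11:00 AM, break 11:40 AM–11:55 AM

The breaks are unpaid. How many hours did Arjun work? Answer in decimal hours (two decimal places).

The shift: 6:36 AM–12:06 PM = 5 h 30 min; less 75 min break → 4 h 15 min

4.25 hours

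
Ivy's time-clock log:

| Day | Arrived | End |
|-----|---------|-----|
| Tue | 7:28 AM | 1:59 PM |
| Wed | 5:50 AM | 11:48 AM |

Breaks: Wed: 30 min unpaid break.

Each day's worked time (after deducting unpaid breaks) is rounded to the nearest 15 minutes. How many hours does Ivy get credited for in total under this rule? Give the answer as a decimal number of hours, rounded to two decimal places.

Tue: 7:28 AM–1:59 PM = 6 h 31 min → rounds to 6 h 30 min
Wed: 5:50 AM–11:48 AM = 5 h 58 min − 30 min = 5 h 28 min → rounds to 5 h 30 min
Total credited: 12 h 0 min.

12.00 hours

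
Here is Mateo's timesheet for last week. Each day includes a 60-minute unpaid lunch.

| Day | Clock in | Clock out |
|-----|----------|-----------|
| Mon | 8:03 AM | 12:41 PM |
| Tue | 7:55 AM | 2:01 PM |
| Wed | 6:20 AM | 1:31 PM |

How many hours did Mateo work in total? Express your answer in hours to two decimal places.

Mon: 8:03 AM–12:41 PM = 4 h 38 min; less 60 min break → 3 h 38 min
Tue: 7:55 AM–2:01 PM = 6 h 6 min; less 60 min break → 5 h 6 min
Wed: 6:20 AM–1:31 PM = 7 h 11 min; less 60 min break → 6 h 11 min
Total: 3 h 38 min + 5 h 6 min + 6 h 11 min = 14 h 55 min.

14.92 hours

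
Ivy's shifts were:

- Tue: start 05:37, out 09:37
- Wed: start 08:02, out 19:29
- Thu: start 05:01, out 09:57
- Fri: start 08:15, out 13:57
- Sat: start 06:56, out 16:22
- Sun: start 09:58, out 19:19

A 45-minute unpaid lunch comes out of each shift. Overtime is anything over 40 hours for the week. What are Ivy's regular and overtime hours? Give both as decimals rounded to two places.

Regular 40.00 hours, overtime 0.37 hours

Tue: 05:37–09:37 = 4 h 0 min; less 45 min break → 3 h 15 min
Wed: 08:02–19:29 = 11 h 27 min; less 45 min break → 10 h 42 min
Thu: 05:01–09:57 = 4 h 56 min; less 45 min break → 4 h 11 min
Fri: 08:15–13:57 = 5 h 42 min; less 45 min break → 4 h 57 min
Sat: 06:56–16:22 = 9 h 26 min; less 45 min break → 8 h 41 min
Sun: 09:58–19:19 = 9 h 21 min; less 45 min break → 8 h 36 min
Total worked: 40 h 22 min = 40.37 h.
Threshold 40 h → overtime 0 h 22 min, regular 40 h 0 min.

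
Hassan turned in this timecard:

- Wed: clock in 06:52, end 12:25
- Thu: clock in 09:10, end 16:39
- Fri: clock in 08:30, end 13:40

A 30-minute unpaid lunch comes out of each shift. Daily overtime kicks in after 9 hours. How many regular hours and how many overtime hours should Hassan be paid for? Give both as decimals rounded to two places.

Wed: 06:52–12:25 = 5 h 33 min; less 30 min break → 5 h 3 min
Thu: 09:10–16:39 = 7 h 29 min; less 30 min break → 6 h 59 min
Fri: 08:30–13:40 = 5 h 10 min; less 30 min break → 4 h 40 min
Wed reg 5 h 3 min / OT 0 h 0 min; Thu reg 6 h 59 min / OT 0 h 0 min; Fri reg 4 h 40 min / OT 0 h 0 min.
Totals: regular 16 h 42 min, overtime 0 h 0 min.

Regular 16.70 hours, overtime 0.00 hours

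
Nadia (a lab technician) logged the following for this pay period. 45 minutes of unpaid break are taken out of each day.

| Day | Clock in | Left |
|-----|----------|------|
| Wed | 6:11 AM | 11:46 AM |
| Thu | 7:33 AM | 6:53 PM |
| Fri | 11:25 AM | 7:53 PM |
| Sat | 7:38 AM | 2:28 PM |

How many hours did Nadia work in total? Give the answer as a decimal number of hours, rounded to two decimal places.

29.22 hours

Wed: 6:11 AM–11:46 AM = 5 h 35 min; less 45 min break → 4 h 50 min
Thu: 7:33 AM–6:53 PM = 11 h 20 min; less 45 min break → 10 h 35 min
Fri: 11:25 AM–7:53 PM = 8 h 28 min; less 45 min break → 7 h 43 min
Sat: 7:38 AM–2:28 PM = 6 h 50 min; less 45 min break → 6 h 5 min
Total: 4 h 50 min + 10 h 35 min + 7 h 43 min + 6 h 5 min = 29 h 13 min.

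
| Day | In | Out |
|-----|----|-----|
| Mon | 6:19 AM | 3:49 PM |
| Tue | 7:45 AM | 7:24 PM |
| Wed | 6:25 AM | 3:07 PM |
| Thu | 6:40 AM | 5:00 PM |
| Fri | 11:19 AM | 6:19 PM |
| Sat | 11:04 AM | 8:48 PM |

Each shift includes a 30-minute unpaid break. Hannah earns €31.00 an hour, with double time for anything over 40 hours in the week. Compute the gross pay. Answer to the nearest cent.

Mon: 6:19 AM–3:49 PM = 9 h 30 min; less 30 min break → 9 h 0 min
Tue: 7:45 AM–7:24 PM = 11 h 39 min; less 30 min break → 11 h 9 min
Wed: 6:25 AM–3:07 PM = 8 h 42 min; less 30 min break → 8 h 12 min
Thu: 6:40 AM–5:00 PM = 10 h 20 min; less 30 min break → 9 h 50 min
Fri: 11:19 AM–6:19 PM = 7 h 0 min; less 30 min break → 6 h 30 min
Sat: 11:04 AM–8:48 PM = 9 h 44 min; less 30 min break → 9 h 14 min
Total worked: 53 h 55 min = 3235 min.
Regular 40 h 0 min = 2400 min at €31.00/h; overtime 13 h 55 min = 835 min at €62.00/h.
Pay = (2400 × €31.00 + 835 × €62.00) ÷ 60 = €2102.83.

€2102.83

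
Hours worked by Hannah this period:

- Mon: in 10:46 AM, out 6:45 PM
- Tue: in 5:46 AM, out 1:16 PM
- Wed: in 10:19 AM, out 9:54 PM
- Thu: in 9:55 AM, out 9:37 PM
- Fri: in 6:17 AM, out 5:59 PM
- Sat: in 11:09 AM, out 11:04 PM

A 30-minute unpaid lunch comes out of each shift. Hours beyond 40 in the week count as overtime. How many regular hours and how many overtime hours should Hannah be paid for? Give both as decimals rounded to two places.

Regular 40.00 hours, overtime 19.38 hours

Mon: 10:46 AM–6:45 PM = 7 h 59 min; less 30 min break → 7 h 29 min
Tue: 5:46 AM–1:16 PM = 7 h 30 min; less 30 min break → 7 h 0 min
Wed: 10:19 AM–9:54 PM = 11 h 35 min; less 30 min break → 11 h 5 min
Thu: 9:55 AM–9:37 PM = 11 h 42 min; less 30 min break → 11 h 12 min
Fri: 6:17 AM–5:59 PM = 11 h 42 min; less 30 min break → 11 h 12 min
Sat: 11:09 AM–11:04 PM = 11 h 55 min; less 30 min break → 11 h 25 min
Total worked: 59 h 23 min = 59.38 h.
Threshold 40 h → overtime 19 h 23 min, regular 40 h 0 min.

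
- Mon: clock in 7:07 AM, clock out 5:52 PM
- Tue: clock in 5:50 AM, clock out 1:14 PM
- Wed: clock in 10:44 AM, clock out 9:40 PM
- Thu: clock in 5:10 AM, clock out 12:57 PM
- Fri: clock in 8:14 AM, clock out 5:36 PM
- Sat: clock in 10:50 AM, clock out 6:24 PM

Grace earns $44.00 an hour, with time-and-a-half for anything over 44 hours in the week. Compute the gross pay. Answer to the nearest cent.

$2582.80

Mon: 7:07 AM–5:52 PM = 10 h 45 min
Tue: 5:50 AM–1:14 PM = 7 h 24 min
Wed: 10:44 AM–9:40 PM = 10 h 56 min
Thu: 5:10 AM–12:57 PM = 7 h 47 min
Fri: 8:14 AM–5:36 PM = 9 h 22 min
Sat: 10:50 AM–6:24 PM = 7 h 34 min
Total worked: 53 h 48 min = 3228 min.
Regular 44 h 0 min = 2640 min at $44.00/h; overtime 9 h 48 min = 588 min at $66.00/h.
Pay = (2640 × $44.00 + 588 × $66.00) ÷ 60 = $2582.80.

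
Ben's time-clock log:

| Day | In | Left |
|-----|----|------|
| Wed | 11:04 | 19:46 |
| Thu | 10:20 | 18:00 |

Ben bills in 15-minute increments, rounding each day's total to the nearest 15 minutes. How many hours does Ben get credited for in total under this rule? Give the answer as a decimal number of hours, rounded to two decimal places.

16.50 hours

Wed: 11:04–19:46 = 8 h 42 min → rounds to 8 h 45 min
Thu: 10:20–18:00 = 7 h 40 min → rounds to 7 h 45 min
Total credited: 16 h 30 min.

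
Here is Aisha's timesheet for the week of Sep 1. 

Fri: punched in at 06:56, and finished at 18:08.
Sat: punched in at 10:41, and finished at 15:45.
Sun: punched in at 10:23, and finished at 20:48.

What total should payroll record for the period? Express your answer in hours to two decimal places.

Fri: 06:56–18:08 = 11 h 12 min
Sat: 10:41–15:45 = 5 h 4 min
Sun: 10:23–20:48 = 10 h 25 min
Total: 11 h 12 min + 5 h 4 min + 10 h 25 min = 26 h 41 min.

26.68 hours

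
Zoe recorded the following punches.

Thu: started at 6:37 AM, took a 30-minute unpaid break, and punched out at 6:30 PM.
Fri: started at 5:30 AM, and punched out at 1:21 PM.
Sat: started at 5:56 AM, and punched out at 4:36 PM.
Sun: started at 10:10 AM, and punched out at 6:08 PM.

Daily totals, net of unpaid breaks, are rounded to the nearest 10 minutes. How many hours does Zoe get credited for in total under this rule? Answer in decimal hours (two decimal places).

Thu: 6:37 AM–6:30 PM = 11 h 53 min − 30 min = 11 h 23 min → rounds to 11 h 20 min
Fri: 5:30 AM–1:21 PM = 7 h 51 min → rounds to 7 h 50 min
Sat: 5:56 AM–4:36 PM = 10 h 40 min → rounds to 10 h 40 min
Sun: 10:10 AM–6:08 PM = 7 h 58 min → rounds to 8 h 0 min
Total credited: 37 h 50 min.

37.83 hours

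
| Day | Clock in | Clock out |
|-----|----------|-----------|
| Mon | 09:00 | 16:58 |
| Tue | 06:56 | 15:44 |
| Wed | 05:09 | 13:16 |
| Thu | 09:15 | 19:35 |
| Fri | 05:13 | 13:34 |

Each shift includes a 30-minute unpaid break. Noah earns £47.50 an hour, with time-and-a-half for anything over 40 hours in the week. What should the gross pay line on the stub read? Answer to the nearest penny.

£1976.00

Mon: 09:00–16:58 = 7 h 58 min; less 30 min break → 7 h 28 min
Tue: 06:56–15:44 = 8 h 48 min; less 30 min break → 8 h 18 min
Wed: 05:09–13:16 = 8 h 7 min; less 30 min break → 7 h 37 min
Thu: 09:15–19:35 = 10 h 20 min; less 30 min break → 9 h 50 min
Fri: 05:13–13:34 = 8 h 21 min; less 30 min break → 7 h 51 min
Total worked: 41 h 4 min = 2464 min.
Regular 40 h 0 min = 2400 min at £47.50/h; overtime 1 h 4 min = 64 min at £71.25/h.
Pay = (2400 × £47.50 + 64 × £71.25) ÷ 60 = £1976.00.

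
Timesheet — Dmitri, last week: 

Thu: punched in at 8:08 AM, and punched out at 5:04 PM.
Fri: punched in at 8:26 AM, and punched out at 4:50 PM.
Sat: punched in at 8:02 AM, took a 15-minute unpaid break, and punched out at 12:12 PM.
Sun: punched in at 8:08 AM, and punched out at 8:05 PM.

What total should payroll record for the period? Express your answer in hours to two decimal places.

Thu: 8:08 AM–5:04 PM = 8 h 56 min
Fri: 8:26 AM–4:50 PM = 8 h 24 min
Sat: 8:02 AM–12:12 PM = 4 h 10 min; less 15 min break → 3 h 55 min
Sun: 8:08 AM–8:05 PM = 11 h 57 min
Total: 8 h 56 min + 8 h 24 min + 3 h 55 min + 11 h 57 min = 33 h 12 min.

33.20 hours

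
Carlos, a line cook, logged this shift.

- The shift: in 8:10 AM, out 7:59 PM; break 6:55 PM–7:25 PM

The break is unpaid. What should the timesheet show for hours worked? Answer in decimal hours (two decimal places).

The shift: 8:10 AM–7:59 PM = 11 h 49 min; less 30 min break → 11 h 19 min

11.32 hours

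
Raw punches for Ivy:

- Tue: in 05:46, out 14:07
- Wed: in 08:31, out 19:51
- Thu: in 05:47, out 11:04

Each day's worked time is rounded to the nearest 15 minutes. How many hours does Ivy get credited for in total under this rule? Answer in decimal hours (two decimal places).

24.75 hours

Tue: 05:46–14:07 = 8 h 21 min → rounds to 8 h 15 min
Wed: 08:31–19:51 = 11 h 20 min → rounds to 11 h 15 min
Thu: 05:47–11:04 = 5 h 17 min → rounds to 5 h 15 min
Total credited: 24 h 45 min.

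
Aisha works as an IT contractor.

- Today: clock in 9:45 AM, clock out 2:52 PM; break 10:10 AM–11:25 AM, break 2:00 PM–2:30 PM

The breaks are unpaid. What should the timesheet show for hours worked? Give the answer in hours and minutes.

Today: 9:45 AM–2:52 PM = 5 h 7 min; less 105 min break → 3 h 22 min

3 h 22 min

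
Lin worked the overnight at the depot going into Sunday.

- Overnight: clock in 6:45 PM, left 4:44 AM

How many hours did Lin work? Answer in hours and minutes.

9 h 59 min

Overnight: 6:45 PM → midnight = 5 h 15 min; midnight → 4:44 AM = 4 h 44 min; span 9 h 59 min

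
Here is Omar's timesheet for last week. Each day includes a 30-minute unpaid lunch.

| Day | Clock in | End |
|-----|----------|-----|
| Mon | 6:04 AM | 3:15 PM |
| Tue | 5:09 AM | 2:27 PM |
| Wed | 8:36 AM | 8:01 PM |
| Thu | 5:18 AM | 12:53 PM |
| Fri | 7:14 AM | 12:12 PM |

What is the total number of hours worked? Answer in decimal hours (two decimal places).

Mon: 6:04 AM–3:15 PM = 9 h 11 min; less 30 min break → 8 h 41 min
Tue: 5:09 AM–2:27 PM = 9 h 18 min; less 30 min break → 8 h 48 min
Wed: 8:36 AM–8:01 PM = 11 h 25 min; less 30 min break → 10 h 55 min
Thu: 5:18 AM–12:53 PM = 7 h 35 min; less 30 min break → 7 h 5 min
Fri: 7:14 AM–12:12 PM = 4 h 58 min; less 30 min break → 4 h 28 min
Total: 8 h 41 min + 8 h 48 min + 10 h 55 min + 7 h 5 min + 4 h 28 min = 39 h 57 min.

39.95 hours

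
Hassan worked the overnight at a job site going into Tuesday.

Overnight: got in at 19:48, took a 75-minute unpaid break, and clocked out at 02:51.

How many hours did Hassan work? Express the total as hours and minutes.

5 h 48 min

Overnight: 19:48 → midnight = 4 h 12 min; midnight → 02:51 = 2 h 51 min; span 7 h 3 min; less 75 min break → 5 h 48 min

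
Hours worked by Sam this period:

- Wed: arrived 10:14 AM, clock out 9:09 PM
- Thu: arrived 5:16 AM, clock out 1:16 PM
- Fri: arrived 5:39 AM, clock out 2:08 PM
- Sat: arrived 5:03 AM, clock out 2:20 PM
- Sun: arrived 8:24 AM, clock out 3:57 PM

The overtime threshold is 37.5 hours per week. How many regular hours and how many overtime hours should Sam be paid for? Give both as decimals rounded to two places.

Wed: 10:14 AM–9:09 PM = 10 h 55 min
Thu: 5:16 AM–1:16 PM = 8 h 0 min
Fri: 5:39 AM–2:08 PM = 8 h 29 min
Sat: 5:03 AM–2:20 PM = 9 h 17 min
Sun: 8:24 AM–3:57 PM = 7 h 33 min
Total worked: 44 h 14 min = 44.23 h.
Threshold 37.5 h → overtime 6 h 44 min, regular 37 h 30 min.

Regular 37.50 hours, overtime 6.73 hours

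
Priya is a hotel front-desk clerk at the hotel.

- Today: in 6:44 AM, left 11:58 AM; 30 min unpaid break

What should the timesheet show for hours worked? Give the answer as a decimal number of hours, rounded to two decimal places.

Today: 6:44 AM–11:58 AM = 5 h 14 min; less 30 min break → 4 h 44 min

4.73 hours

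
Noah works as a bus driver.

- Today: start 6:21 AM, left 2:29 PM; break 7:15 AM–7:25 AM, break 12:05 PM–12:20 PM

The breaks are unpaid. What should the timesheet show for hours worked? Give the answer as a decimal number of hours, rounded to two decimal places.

Today: 6:21 AM–2:29 PM = 8 h 8 min; less 25 min break → 7 h 43 min

7.72 hours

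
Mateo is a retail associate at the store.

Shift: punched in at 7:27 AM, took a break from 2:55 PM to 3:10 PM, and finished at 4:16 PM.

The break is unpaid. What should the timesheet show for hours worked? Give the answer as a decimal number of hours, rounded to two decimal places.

Shift: 7:27 AM–4:16 PM = 8 h 49 min; less 15 min break → 8 h 34 min

8.57 hours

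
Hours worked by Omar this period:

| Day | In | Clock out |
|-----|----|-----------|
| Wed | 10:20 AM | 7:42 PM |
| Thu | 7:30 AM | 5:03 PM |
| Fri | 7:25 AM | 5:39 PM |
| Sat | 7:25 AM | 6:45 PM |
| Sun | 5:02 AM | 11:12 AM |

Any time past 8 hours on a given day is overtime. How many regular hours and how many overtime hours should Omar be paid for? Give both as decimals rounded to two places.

Regular 38.17 hours, overtime 8.48 hours

Wed: 10:20 AM–7:42 PM = 9 h 22 min
Thu: 7:30 AM–5:03 PM = 9 h 33 min
Fri: 7:25 AM–5:39 PM = 10 h 14 min
Sat: 7:25 AM–6:45 PM = 11 h 20 min
Sun: 5:02 AM–11:12 AM = 6 h 10 min
Wed reg 8 h 0 min / OT 1 h 22 min; Thu reg 8 h 0 min / OT 1 h 33 min; Fri reg 8 h 0 min / OT 2 h 14 min; Sat reg 8 h 0 min / OT 3 h 20 min; Sun reg 6 h 10 min / OT 0 h 0 min.
Totals: regular 38 h 10 min, overtime 8 h 29 min.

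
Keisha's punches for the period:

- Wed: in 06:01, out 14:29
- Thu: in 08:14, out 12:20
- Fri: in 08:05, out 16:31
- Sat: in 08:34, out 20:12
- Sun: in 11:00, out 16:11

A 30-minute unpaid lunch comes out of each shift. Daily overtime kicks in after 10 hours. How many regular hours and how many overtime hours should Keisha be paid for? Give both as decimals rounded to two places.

Regular 34.18 hours, overtime 1.13 hours

Wed: 06:01–14:29 = 8 h 28 min; less 30 min break → 7 h 58 min
Thu: 08:14–12:20 = 4 h 6 min; less 30 min break → 3 h 36 min
Fri: 08:05–16:31 = 8 h 26 min; less 30 min break → 7 h 56 min
Sat: 08:34–20:12 = 11 h 38 min; less 30 min break → 11 h 8 min
Sun: 11:00–16:11 = 5 h 11 min; less 30 min break → 4 h 41 min
Wed reg 7 h 58 min / OT 0 h 0 min; Thu reg 3 h 36 min / OT 0 h 0 min; Fri reg 7 h 56 min / OT 0 h 0 min; Sat reg 10 h 0 min / OT 1 h 8 min; Sun reg 4 h 41 min / OT 0 h 0 min.
Totals: regular 34 h 11 min, overtime 1 h 8 min.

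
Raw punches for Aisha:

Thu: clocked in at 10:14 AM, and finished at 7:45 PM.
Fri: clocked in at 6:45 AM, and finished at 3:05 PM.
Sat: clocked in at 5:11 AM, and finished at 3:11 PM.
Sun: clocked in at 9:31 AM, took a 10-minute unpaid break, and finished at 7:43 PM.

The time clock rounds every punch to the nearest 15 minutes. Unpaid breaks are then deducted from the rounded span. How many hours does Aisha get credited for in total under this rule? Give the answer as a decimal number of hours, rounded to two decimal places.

37.83 hours

Thu: in 10:14 AM→10:15 AM, out 7:45 PM→7:45 PM; 9 h 30 min
Fri: in 6:45 AM→6:45 AM, out 3:05 PM→3:00 PM; 8 h 15 min
Sat: in 5:11 AM→5:15 AM, out 3:11 PM→3:15 PM; 10 h 0 min
Sun: in 9:31 AM→9:30 AM, out 7:43 PM→7:45 PM; 10 h 15 min − 10 min = 10 h 5 min
Total credited: 37 h 50 min.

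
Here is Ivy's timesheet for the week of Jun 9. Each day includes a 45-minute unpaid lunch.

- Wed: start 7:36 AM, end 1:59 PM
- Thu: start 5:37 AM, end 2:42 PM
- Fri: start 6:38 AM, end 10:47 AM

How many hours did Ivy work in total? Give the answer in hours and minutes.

Wed: 7:36 AM–1:59 PM = 6 h 23 min; less 45 min break → 5 h 38 min
Thu: 5:37 AM–2:42 PM = 9 h 5 min; less 45 min break → 8 h 20 min
Fri: 6:38 AM–10:47 AM = 4 h 9 min; less 45 min break → 3 h 24 min
Total: 5 h 38 min + 8 h 20 min + 3 h 24 min = 17 h 22 min.

17 h 22 min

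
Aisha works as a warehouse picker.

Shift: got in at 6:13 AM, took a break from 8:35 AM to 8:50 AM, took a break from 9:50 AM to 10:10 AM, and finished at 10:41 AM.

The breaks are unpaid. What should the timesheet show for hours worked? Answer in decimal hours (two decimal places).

3.88 hours

Shift: 6:13 AM–10:41 AM = 4 h 28 min; less 35 min break → 3 h 53 min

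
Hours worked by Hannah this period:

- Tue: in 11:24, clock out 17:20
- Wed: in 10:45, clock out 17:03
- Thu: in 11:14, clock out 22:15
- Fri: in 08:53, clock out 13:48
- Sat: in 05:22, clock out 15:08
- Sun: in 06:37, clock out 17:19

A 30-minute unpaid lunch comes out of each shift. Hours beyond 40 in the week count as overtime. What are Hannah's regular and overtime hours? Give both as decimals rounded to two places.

Tue: 11:24–17:20 = 5 h 56 min; less 30 min break → 5 h 26 min
Wed: 10:45–17:03 = 6 h 18 min; less 30 min break → 5 h 48 min
Thu: 11:14–22:15 = 11 h 1 min; less 30 min break → 10 h 31 min
Fri: 08:53–13:48 = 4 h 55 min; less 30 min break → 4 h 25 min
Sat: 05:22–15:08 = 9 h 46 min; less 30 min break → 9 h 16 min
Sun: 06:37–17:19 = 10 h 42 min; less 30 min break → 10 h 12 min
Total worked: 45 h 38 min = 45.63 h.
Threshold 40 h → overtime 5 h 38 min, regular 40 h 0 min.

Regular 40.00 hours, overtime 5.63 hours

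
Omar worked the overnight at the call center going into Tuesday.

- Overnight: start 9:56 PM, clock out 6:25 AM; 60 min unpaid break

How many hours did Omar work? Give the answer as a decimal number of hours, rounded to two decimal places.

Overnight: 9:56 PM → midnight = 2 h 4 min; midnight → 6:25 AM = 6 h 25 min; span 8 h 29 min; less 60 min break → 7 h 29 min

7.48 hours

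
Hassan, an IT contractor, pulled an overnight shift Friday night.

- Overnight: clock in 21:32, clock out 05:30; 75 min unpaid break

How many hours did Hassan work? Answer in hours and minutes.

Overnight: 21:32 → midnight = 2 h 28 min; midnight → 05:30 = 5 h 30 min; span 7 h 58 min; less 75 min break → 6 h 43 min

6 h 43 min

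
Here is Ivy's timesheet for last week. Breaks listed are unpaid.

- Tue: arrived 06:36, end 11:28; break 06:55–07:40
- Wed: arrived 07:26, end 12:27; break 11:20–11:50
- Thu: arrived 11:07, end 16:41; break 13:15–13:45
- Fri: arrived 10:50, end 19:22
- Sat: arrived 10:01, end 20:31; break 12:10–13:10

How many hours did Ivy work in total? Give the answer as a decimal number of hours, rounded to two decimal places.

Tue: 06:36–11:28 = 4 h 52 min; less 45 min break → 4 h 7 min
Wed: 07:26–12:27 = 5 h 1 min; less 30 min break → 4 h 31 min
Thu: 11:07–16:41 = 5 h 34 min; less 30 min break → 5 h 4 min
Fri: 10:50–19:22 = 8 h 32 min
Sat: 10:01–20:31 = 10 h 30 min; less 60 min break → 9 h 30 min
Total: 4 h 7 min + 4 h 31 min + 5 h 4 min + 8 h 32 min + 9 h 30 min = 31 h 44 min.

31.73 hours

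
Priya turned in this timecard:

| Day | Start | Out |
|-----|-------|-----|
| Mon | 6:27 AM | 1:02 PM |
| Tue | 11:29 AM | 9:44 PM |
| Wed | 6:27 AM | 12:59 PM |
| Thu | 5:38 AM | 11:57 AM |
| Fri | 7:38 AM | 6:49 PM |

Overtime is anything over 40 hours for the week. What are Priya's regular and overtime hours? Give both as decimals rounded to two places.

Mon: 6:27 AM–1:02 PM = 6 h 35 min
Tue: 11:29 AM–9:44 PM = 10 h 15 min
Wed: 6:27 AM–12:59 PM = 6 h 32 min
Thu: 5:38 AM–11:57 AM = 6 h 19 min
Fri: 7:38 AM–6:49 PM = 11 h 11 min
Total worked: 40 h 52 min = 40.87 h.
Threshold 40 h → overtime 0 h 52 min, regular 40 h 0 min.

Regular 40.00 hours, overtime 0.87 hours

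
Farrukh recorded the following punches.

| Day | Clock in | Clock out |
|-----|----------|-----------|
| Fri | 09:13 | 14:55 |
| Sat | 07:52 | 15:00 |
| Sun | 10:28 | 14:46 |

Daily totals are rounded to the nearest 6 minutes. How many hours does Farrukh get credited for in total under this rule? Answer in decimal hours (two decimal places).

Fri: 09:13–14:55 = 5 h 42 min → rounds to 5 h 42 min
Sat: 07:52–15:00 = 7 h 8 min → rounds to 7 h 6 min
Sun: 10:28–14:46 = 4 h 18 min → rounds to 4 h 18 min
Total credited: 17 h 6 min.

17.10 hours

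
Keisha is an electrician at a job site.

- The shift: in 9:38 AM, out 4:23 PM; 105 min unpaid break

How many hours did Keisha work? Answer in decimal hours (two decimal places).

5.00 hours

The shift: 9:38 AM–4:23 PM = 6 h 45 min; less 105 min break → 5 h 0 min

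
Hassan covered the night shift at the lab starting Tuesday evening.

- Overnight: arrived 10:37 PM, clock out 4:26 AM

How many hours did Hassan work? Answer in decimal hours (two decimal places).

5.82 hours

Overnight: 10:37 PM → midnight = 1 h 23 min; midnight → 4:26 AM = 4 h 26 min; span 5 h 49 min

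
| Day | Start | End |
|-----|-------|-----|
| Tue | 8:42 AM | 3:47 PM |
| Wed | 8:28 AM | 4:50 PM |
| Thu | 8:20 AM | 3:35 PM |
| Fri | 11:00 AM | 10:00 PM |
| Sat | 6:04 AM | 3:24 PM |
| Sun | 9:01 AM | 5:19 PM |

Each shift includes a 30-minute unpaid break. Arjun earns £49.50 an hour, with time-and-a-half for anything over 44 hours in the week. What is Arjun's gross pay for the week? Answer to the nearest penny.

Tue: 8:42 AM–3:47 PM = 7 h 5 min; less 30 min break → 6 h 35 min
Wed: 8:28 AM–4:50 PM = 8 h 22 min; less 30 min break → 7 h 52 min
Thu: 8:20 AM–3:35 PM = 7 h 15 min; less 30 min break → 6 h 45 min
Fri: 11:00 AM–10:00 PM = 11 h 0 min; less 30 min break → 10 h 30 min
Sat: 6:04 AM–3:24 PM = 9 h 20 min; less 30 min break → 8 h 50 min
Sun: 9:01 AM–5:19 PM = 8 h 18 min; less 30 min break → 7 h 48 min
Total worked: 48 h 20 min = 2900 min.
Regular 44 h 0 min = 2640 min at £49.50/h; overtime 4 h 20 min = 260 min at £74.25/h.
Pay = (2640 × £49.50 + 260 × £74.25) ÷ 60 = £2499.75.

£2499.75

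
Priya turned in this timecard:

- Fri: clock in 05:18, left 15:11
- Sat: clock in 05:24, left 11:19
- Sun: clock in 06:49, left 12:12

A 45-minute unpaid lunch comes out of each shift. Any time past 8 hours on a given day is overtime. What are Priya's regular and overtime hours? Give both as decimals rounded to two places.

Regular 17.80 hours, overtime 1.13 hours

Fri: 05:18–15:11 = 9 h 53 min; less 45 min break → 9 h 8 min
Sat: 05:24–11:19 = 5 h 55 min; less 45 min break → 5 h 10 min
Sun: 06:49–12:12 = 5 h 23 min; less 45 min break → 4 h 38 min
Fri reg 8 h 0 min / OT 1 h 8 min; Sat reg 5 h 10 min / OT 0 h 0 min; Sun reg 4 h 38 min / OT 0 h 0 min.
Totals: regular 17 h 48 min, overtime 1 h 8 min.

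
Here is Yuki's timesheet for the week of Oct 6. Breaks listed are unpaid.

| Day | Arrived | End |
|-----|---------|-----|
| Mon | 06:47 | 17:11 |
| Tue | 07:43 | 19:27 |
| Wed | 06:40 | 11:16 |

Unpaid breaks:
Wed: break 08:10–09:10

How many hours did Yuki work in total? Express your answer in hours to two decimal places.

25.73 hours

Mon: 06:47–17:11 = 10 h 24 min
Tue: 07:43–19:27 = 11 h 44 min
Wed: 06:40–11:16 = 4 h 36 min; less 60 min break → 3 h 36 min
Total: 10 h 24 min + 11 h 44 min + 3 h 36 min = 25 h 44 min.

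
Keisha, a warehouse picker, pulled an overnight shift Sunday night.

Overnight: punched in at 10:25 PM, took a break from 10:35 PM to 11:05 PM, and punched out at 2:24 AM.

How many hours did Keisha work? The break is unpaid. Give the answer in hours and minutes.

3 h 29 min

Overnight: 10:25 PM → midnight = 1 h 35 min; midnight → 2:24 AM = 2 h 24 min; span 3 h 59 min; less 30 min break → 3 h 29 min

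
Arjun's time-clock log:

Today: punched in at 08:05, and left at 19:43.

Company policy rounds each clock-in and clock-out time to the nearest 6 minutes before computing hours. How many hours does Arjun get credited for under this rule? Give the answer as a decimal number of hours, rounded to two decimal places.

11.60 hours

Today: in 08:05→08:06, out 19:43→19:42; 11 h 36 min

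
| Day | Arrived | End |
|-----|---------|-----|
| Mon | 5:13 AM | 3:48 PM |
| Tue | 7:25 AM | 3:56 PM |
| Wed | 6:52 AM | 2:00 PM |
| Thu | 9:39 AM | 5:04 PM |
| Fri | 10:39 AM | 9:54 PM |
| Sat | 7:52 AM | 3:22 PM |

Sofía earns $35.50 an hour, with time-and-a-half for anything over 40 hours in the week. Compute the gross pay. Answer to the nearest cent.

$2080.30

Mon: 5:13 AM–3:48 PM = 10 h 35 min
Tue: 7:25 AM–3:56 PM = 8 h 31 min
Wed: 6:52 AM–2:00 PM = 7 h 8 min
Thu: 9:39 AM–5:04 PM = 7 h 25 min
Fri: 10:39 AM–9:54 PM = 11 h 15 min
Sat: 7:52 AM–3:22 PM = 7 h 30 min
Total worked: 52 h 24 min = 3144 min.
Regular 40 h 0 min = 2400 min at $35.50/h; overtime 12 h 24 min = 744 min at $53.25/h.
Pay = (2400 × $35.50 + 744 × $53.25) ÷ 60 = $2080.30.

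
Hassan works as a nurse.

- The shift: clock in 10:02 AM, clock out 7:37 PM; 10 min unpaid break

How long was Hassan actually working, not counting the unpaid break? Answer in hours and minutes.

The shift: 10:02 AM–7:37 PM = 9 h 35 min; less 10 min break → 9 h 25 min

9 h 25 min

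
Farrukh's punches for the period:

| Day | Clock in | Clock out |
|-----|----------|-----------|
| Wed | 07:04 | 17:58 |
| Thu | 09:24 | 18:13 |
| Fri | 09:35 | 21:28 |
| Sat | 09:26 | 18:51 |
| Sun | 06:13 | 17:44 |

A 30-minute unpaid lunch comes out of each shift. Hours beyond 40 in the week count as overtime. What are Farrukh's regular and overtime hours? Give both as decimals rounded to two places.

Regular 40.00 hours, overtime 10.03 hours

Wed: 07:04–17:58 = 10 h 54 min; less 30 min break → 10 h 24 min
Thu: 09:24–18:13 = 8 h 49 min; less 30 min break → 8 h 19 min
Fri: 09:35–21:28 = 11 h 53 min; less 30 min break → 11 h 23 min
Sat: 09:26–18:51 = 9 h 25 min; less 30 min break → 8 h 55 min
Sun: 06:13–17:44 = 11 h 31 min; less 30 min break → 11 h 1 min
Total worked: 50 h 2 min = 50.03 h.
Threshold 40 h → overtime 10 h 2 min, regular 40 h 0 min.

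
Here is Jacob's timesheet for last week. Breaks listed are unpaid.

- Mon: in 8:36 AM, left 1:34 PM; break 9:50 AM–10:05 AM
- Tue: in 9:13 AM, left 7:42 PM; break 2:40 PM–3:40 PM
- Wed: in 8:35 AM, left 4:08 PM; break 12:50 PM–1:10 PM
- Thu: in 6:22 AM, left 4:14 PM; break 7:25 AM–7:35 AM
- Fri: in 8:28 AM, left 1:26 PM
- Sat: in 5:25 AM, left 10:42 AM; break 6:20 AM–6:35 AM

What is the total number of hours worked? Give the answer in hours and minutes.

41 h 7 min

Mon: 8:36 AM–1:34 PM = 4 h 58 min; less 15 min break → 4 h 43 min
Tue: 9:13 AM–7:42 PM = 10 h 29 min; less 60 min break → 9 h 29 min
Wed: 8:35 AM–4:08 PM = 7 h 33 min; less 20 min break → 7 h 13 min
Thu: 6:22 AM–4:14 PM = 9 h 52 min; less 10 min break → 9 h 42 min
Fri: 8:28 AM–1:26 PM = 4 h 58 min
Sat: 5:25 AM–10:42 AM = 5 h 17 min; less 15 min break → 5 h 2 min
Total: 4 h 43 min + 9 h 29 min + 7 h 13 min + 9 h 42 min + 4 h 58 min + 5 h 2 min = 41 h 7 min.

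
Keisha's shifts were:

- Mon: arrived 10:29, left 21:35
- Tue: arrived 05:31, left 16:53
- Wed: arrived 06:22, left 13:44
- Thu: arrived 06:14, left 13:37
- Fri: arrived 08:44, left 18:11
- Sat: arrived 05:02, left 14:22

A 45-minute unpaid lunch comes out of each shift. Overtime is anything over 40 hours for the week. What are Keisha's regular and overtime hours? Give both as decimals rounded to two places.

Mon: 10:29–21:35 = 11 h 6 min; less 45 min break → 10 h 21 min
Tue: 05:31–16:53 = 11 h 22 min; less 45 min break → 10 h 37 min
Wed: 06:22–13:44 = 7 h 22 min; less 45 min break → 6 h 37 min
Thu: 06:14–13:37 = 7 h 23 min; less 45 min break → 6 h 38 min
Fri: 08:44–18:11 = 9 h 27 min; less 45 min break → 8 h 42 min
Sat: 05:02–14:22 = 9 h 20 min; less 45 min break → 8 h 35 min
Total worked: 51 h 30 min = 51.50 h.
Threshold 40 h → overtime 11 h 30 min, regular 40 h 0 min.

Regular 40.00 hours, overtime 11.50 hours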